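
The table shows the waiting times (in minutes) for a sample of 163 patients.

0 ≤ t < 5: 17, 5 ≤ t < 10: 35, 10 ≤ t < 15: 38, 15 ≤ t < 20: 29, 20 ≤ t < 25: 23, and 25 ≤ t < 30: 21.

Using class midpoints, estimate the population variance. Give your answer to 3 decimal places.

Midpoints: 2.5, 7.5, 12.5, 17.5, 22.5, 27.5
n = 163, Σfm = 2382.5, mean = 14.6166
Σfm² = 44418.75
Σf(m − x̄)² = Σfm² − (Σfm)²/n = 44418.75 − 2382.5²/163 = 9594.7853
Population variance = 9594.7853 / 163 = 58.8637

58.864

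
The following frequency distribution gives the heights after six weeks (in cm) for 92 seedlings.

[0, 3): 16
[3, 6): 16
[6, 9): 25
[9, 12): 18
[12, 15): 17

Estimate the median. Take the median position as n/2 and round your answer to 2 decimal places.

Cumulative frequencies: 16, 32, 57, 75, 92
n = 92; position = n/2 = 46.
This falls in the class [6, 9): L = 6, F = 32, f = 25, h = 3.
Median ≈ 6 + ((46 − 32) / 25) × 3 = 7.6800

7.68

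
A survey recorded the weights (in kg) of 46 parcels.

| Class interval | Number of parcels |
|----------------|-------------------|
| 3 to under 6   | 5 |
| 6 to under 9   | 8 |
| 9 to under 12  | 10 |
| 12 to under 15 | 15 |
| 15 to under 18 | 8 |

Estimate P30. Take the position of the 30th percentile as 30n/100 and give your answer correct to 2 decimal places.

Cumulative frequencies: 5, 13, 23, 38, 46
n = 46; position = 30n/100 = 13.8.
This falls in the class 9 to under 12: L = 9, F = 13, f = 10, h = 3.
30th percentile ≈ 9 + ((13.8 − 13) / 10) × 3 = 9.2400

9.24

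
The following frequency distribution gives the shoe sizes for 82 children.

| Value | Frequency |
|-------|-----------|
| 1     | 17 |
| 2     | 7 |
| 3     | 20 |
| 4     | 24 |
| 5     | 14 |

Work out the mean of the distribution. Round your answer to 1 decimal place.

Values: 1, 2, 3, 4, 5
Σfx = 17×1 + 7×2 + 20×3 + 24×4 + 14×5 = 257
n = Σf = 82
Mean = 257 / 82 = 3.1341

3.1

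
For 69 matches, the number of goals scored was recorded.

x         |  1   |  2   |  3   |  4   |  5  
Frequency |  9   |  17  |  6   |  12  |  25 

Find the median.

Cumulative frequencies: 9, 26, 32, 44, 69
n = 69, so the median is the value in position (n+1)/2 = 35.
Position 35 falls at value 4.

4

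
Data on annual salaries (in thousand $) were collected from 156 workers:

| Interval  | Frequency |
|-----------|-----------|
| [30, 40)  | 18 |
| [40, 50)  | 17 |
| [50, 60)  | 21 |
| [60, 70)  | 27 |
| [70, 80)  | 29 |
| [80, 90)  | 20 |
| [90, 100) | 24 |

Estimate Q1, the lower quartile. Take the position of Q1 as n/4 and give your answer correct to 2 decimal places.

51.90

Cumulative frequencies: 18, 35, 56, 83, 112, 132, 156
n = 156; position = n/4 = 39.
This falls in the class [50, 60): L = 50, F = 35, f = 21, h = 10.
Lower quartile ≈ 50 + ((39 − 35) / 21) × 10 = 51.9048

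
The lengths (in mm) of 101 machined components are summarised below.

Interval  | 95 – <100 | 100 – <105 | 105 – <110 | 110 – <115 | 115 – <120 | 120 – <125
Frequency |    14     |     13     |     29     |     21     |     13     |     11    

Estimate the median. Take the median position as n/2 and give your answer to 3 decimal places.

109.052

Cumulative frequencies: 14, 27, 56, 77, 90, 101
n = 101; position = n/2 = 50.5.
This falls in the class 105 – <110: L = 105, F = 27, f = 29, h = 5.
Median ≈ 105 + ((50.5 − 27) / 29) × 5 = 109.0517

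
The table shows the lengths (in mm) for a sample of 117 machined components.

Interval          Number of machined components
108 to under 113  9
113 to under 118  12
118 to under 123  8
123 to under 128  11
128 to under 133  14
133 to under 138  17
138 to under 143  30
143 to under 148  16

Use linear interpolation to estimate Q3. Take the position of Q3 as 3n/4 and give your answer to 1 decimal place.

Cumulative frequencies: 9, 21, 29, 40, 54, 71, 101, 117
n = 117; position = 3n/4 = 87.75.
This falls in the class 138 to under 143: L = 138, F = 71, f = 30, h = 5.
Upper quartile ≈ 138 + ((87.75 − 71) / 30) × 5 = 140.7917

140.8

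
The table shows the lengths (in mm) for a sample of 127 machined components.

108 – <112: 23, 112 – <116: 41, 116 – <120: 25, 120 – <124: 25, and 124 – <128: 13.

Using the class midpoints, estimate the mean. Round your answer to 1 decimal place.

Midpoints: 110, 114, 118, 122, 126
Σfm = 23×110 + 41×114 + 25×118 + 25×122 + 13×126 = 14842
n = Σf = 127
Mean = 14842 / 127 = 116.8661

116.9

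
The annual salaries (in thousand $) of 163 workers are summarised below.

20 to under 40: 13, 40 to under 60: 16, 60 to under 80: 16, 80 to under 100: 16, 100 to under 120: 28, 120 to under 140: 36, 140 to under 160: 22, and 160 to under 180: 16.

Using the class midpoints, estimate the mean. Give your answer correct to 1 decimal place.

107.5

Midpoints: 30, 50, 70, 90, 110, 130, 150, 170
Σfm = 13×30 + 16×50 + 16×70 + 16×90 + 28×110 + 36×130 + 22×150 + 16×170 = 17530
n = Σf = 163
Mean = 17530 / 163 = 107.5460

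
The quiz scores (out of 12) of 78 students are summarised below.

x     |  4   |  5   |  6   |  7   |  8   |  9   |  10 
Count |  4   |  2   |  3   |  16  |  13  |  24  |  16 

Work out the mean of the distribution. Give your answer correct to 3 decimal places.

Values: 4, 5, 6, 7, 8, 9, 10
Σfx = 4×4 + 2×5 + 3×6 + 16×7 + 13×8 + 24×9 + 16×10 = 636
n = Σf = 78
Mean = 636 / 78 = 8.1538

8.154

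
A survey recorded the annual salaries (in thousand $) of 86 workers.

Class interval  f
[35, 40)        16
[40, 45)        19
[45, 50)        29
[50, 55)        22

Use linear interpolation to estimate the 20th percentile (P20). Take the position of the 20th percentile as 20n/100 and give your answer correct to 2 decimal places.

Cumulative frequencies: 16, 35, 64, 86
n = 86; position = 20n/100 = 17.2.
This falls in the class [40, 45): L = 40, F = 16, f = 19, h = 5.
20th percentile ≈ 40 + ((17.2 − 16) / 19) × 5 = 40.3158

40.32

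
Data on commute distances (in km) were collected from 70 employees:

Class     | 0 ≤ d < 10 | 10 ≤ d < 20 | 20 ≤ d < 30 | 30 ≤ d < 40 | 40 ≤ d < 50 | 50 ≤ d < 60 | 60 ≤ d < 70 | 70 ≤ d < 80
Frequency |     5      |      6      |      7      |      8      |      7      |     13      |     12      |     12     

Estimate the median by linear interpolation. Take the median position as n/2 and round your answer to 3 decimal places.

51.538

Cumulative frequencies: 5, 11, 18, 26, 33, 46, 58, 70
n = 70; position = n/2 = 35.
This falls in the class 50 ≤ d < 60: L = 50, F = 33, f = 13, h = 10.
Median ≈ 50 + ((35 − 33) / 13) × 10 = 51.5385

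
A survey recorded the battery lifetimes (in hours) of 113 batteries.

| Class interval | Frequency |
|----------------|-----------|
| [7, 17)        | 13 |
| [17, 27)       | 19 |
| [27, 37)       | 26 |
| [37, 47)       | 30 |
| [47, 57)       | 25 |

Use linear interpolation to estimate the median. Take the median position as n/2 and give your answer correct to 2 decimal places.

Cumulative frequencies: 13, 32, 58, 88, 113
n = 113; position = n/2 = 56.5.
This falls in the class [27, 37): L = 27, F = 32, f = 26, h = 10.
Median ≈ 27 + ((56.5 − 32) / 26) × 10 = 36.4231

36.42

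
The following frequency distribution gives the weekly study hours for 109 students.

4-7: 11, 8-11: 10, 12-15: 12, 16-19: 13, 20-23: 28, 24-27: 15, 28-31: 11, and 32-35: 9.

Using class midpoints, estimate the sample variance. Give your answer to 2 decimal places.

66.18

Midpoints: 5.5, 9.5, 13.5, 17.5, 21.5, 25.5, 29.5, 33.5
n = 109, Σfm = 2155.5, mean = 19.7752
Σfm² = 49773.25
Σf(m − x̄)² = Σfm² − (Σfm)²/n = 49773.25 − 2155.5²/109 = 7147.7431
Sample variance = 7147.7431 / 108 = 66.1828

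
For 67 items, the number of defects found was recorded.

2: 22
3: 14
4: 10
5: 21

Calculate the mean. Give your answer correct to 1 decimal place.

3.4

Values: 2, 3, 4, 5
Σfx = 22×2 + 14×3 + 10×4 + 21×5 = 231
n = Σf = 67
Mean = 231 / 67 = 3.4478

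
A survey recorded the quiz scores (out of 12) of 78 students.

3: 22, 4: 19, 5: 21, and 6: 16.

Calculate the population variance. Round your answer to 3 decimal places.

Values: 3, 4, 5, 6
n = 78, Σfx = 343, mean = 4.3974
Σfx² = 1603
Σf(x − x̄)² = Σfx² − (Σfx)²/n = 1603 − 343²/78 = 94.6795
Population variance = 94.6795 / 78 = 1.2138

1.214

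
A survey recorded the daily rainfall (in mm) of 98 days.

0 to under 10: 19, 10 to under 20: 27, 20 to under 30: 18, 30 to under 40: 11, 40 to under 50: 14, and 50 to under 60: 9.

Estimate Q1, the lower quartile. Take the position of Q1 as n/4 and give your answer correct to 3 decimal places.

Cumulative frequencies: 19, 46, 64, 75, 89, 98
n = 98; position = n/4 = 24.5.
This falls in the class 10 to under 20: L = 10, F = 19, f = 27, h = 10.
Lower quartile ≈ 10 + ((24.5 − 19) / 27) × 10 = 12.0370

12.037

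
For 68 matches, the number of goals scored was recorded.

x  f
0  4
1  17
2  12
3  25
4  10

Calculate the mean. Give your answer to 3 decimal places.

2.294

Values: 0, 1, 2, 3, 4
Σfx = 4×0 + 17×1 + 12×2 + 25×3 + 10×4 = 156
n = Σf = 68
Mean = 156 / 68 = 2.2941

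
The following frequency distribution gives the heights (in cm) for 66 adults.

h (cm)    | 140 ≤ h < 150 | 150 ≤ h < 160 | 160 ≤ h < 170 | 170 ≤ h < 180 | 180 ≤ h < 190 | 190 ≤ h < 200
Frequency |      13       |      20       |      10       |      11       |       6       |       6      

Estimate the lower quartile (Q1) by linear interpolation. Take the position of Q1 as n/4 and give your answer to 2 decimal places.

Cumulative frequencies: 13, 33, 43, 54, 60, 66
n = 66; position = n/4 = 16.5.
This falls in the class 150 ≤ h < 160: L = 150, F = 13, f = 20, h = 10.
Lower quartile ≈ 150 + ((16.5 − 13) / 20) × 10 = 151.7500

151.75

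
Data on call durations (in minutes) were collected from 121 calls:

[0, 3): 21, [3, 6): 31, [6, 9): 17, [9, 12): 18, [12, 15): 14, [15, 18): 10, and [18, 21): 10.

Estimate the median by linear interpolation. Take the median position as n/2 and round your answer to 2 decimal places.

7.50

Cumulative frequencies: 21, 52, 69, 87, 101, 111, 121
n = 121; position = n/2 = 60.5.
This falls in the class [6, 9): L = 6, F = 52, f = 17, h = 3.
Median ≈ 6 + ((60.5 − 52) / 17) × 3 = 7.5000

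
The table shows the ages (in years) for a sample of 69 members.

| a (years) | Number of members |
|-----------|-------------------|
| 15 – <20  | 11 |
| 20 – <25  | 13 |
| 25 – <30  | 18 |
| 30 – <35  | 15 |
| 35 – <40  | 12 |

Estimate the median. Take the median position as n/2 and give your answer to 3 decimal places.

27.917

Cumulative frequencies: 11, 24, 42, 57, 69
n = 69; position = n/2 = 34.5.
This falls in the class 25 – <30: L = 25, F = 24, f = 18, h = 5.
Median ≈ 25 + ((34.5 − 24) / 18) × 5 = 27.9167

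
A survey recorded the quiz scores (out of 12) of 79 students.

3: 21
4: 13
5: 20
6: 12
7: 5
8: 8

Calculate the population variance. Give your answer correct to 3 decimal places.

Values: 3, 4, 5, 6, 7, 8
n = 79, Σfx = 386, mean = 4.8861
Σfx² = 2086
Σf(x − x̄)² = Σfx² − (Σfx)²/n = 2086 − 386²/79 = 199.9747
Population variance = 199.9747 / 79 = 2.5313

2.531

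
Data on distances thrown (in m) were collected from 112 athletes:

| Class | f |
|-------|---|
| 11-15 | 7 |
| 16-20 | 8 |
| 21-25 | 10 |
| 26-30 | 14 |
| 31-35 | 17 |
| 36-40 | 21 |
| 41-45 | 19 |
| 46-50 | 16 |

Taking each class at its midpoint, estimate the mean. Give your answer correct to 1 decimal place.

Midpoints: 13, 18, 23, 28, 33, 38, 43, 48
Σfm = 7×13 + 8×18 + 10×23 + 14×28 + 17×33 + 21×38 + 19×43 + 16×48 = 3801
n = Σf = 112
Mean = 3801 / 112 = 33.9375

33.9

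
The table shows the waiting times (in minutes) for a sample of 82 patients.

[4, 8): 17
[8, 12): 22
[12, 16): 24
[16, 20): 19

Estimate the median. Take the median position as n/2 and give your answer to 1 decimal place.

12.3

Cumulative frequencies: 17, 39, 63, 82
n = 82; position = n/2 = 41.
This falls in the class [12, 16): L = 12, F = 39, f = 24, h = 4.
Median ≈ 12 + ((41 − 39) / 24) × 4 = 12.3333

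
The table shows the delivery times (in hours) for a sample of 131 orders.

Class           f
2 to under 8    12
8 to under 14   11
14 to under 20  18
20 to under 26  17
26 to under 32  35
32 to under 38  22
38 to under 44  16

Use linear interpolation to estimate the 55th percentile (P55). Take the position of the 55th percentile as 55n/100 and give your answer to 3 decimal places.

Cumulative frequencies: 12, 23, 41, 58, 93, 115, 131
n = 131; position = 55n/100 = 72.05.
This falls in the class 26 to under 32: L = 26, F = 58, f = 35, h = 6.
55th percentile ≈ 26 + ((72.05 − 58) / 35) × 6 = 28.4086

28.409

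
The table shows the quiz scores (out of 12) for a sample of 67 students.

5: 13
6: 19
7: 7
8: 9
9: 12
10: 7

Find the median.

Cumulative frequencies: 13, 32, 39, 48, 60, 67
n = 67, so the median is the value in position (n+1)/2 = 34.
Position 34 falls at value 7.

7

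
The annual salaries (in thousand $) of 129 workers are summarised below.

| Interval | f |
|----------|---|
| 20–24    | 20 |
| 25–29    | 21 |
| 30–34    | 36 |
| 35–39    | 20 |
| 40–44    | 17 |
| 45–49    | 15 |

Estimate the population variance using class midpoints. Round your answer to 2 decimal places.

Midpoints: 22, 27, 32, 37, 42, 47
n = 129, Σfm = 4318, mean = 33.4729
Σfm² = 152356
Σf(m − x̄)² = Σfm² − (Σfm)²/n = 152356 − 4318²/129 = 7820.1550
Population variance = 7820.1550 / 129 = 60.6214

60.62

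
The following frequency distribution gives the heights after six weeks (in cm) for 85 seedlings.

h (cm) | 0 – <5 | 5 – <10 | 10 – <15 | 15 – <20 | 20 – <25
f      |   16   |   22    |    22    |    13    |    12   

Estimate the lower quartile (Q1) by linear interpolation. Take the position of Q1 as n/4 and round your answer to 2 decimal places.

Cumulative frequencies: 16, 38, 60, 73, 85
n = 85; position = n/4 = 21.25.
This falls in the class 5 – <10: L = 5, F = 16, f = 22, h = 5.
Lower quartile ≈ 5 + ((21.25 − 16) / 22) × 5 = 6.1932

6.19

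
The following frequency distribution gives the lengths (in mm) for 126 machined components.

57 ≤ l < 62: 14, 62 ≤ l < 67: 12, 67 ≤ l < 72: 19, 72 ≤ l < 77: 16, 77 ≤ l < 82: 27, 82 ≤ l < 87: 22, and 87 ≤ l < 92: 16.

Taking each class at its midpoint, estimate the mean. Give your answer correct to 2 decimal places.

Midpoints: 59.5, 64.5, 69.5, 74.5, 79.5, 84.5, 89.5
Σfm = 14×59.5 + 12×64.5 + 19×69.5 + 16×74.5 + 27×79.5 + 22×84.5 + 16×89.5 = 9557
n = Σf = 126
Mean = 9557 / 126 = 75.8492

75.85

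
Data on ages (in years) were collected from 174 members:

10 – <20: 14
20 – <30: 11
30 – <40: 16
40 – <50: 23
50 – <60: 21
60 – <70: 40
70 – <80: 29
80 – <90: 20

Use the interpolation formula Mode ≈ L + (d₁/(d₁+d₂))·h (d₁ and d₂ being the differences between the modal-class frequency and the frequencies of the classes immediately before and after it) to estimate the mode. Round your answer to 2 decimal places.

Modal class: 60 – <70 (highest frequency 40).
d₁ = 40 − 21 = 19, d₂ = 40 − 29 = 11
Mode ≈ 60 + (19/(19+11)) × 10 = 60 + 6.3333 = 66.3333

66.33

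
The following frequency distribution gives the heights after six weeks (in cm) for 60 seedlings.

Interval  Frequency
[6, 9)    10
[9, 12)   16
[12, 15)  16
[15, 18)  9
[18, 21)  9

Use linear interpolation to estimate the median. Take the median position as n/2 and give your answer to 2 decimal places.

Cumulative frequencies: 10, 26, 42, 51, 60
n = 60; position = n/2 = 30.
This falls in the class [12, 15): L = 12, F = 26, f = 16, h = 3.
Median ≈ 12 + ((30 − 26) / 16) × 3 = 12.7500

12.75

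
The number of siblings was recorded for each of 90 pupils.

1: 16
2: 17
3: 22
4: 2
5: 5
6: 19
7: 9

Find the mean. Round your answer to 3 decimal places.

3.622

Values: 1, 2, 3, 4, 5, 6, 7
Σfx = 16×1 + 17×2 + 22×3 + 2×4 + 5×5 + 19×6 + 9×7 = 326
n = Σf = 90
Mean = 326 / 90 = 3.6222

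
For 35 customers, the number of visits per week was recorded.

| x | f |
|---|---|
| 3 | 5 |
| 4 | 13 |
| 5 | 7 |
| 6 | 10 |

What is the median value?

Cumulative frequencies: 5, 18, 25, 35
n = 35, so the median is the value in position (n+1)/2 = 18.
Position 18 falls at value 4.

4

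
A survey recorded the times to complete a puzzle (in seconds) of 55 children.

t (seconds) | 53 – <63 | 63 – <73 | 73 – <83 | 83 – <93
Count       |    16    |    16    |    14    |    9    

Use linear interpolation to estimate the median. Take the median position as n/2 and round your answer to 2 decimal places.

Cumulative frequencies: 16, 32, 46, 55
n = 55; position = n/2 = 27.5.
This falls in the class 63 – <73: L = 63, F = 16, f = 16, h = 10.
Median ≈ 63 + ((27.5 − 16) / 16) × 10 = 70.1875

70.19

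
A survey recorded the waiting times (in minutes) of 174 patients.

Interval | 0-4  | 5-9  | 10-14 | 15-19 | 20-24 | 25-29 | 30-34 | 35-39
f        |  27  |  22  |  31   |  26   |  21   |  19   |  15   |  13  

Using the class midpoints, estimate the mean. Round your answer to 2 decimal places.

17.00

Midpoints: 2, 7, 12, 17, 22, 27, 32, 37
Σfm = 27×2 + 22×7 + 31×12 + 26×17 + 21×22 + 19×27 + 15×32 + 13×37 = 2958
n = Σf = 174
Mean = 2958 / 174 = 17.0000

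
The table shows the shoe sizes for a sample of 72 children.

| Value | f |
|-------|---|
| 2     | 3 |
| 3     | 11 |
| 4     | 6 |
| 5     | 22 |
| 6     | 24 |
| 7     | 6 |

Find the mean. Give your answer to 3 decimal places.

4.986

Values: 2, 3, 4, 5, 6, 7
Σfx = 3×2 + 11×3 + 6×4 + 22×5 + 24×6 + 6×7 = 359
n = Σf = 72
Mean = 359 / 72 = 4.9861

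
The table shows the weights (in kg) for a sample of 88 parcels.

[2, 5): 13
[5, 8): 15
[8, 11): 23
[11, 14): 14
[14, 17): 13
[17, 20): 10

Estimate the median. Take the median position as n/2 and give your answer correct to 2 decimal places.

10.09

Cumulative frequencies: 13, 28, 51, 65, 78, 88
n = 88; position = n/2 = 44.
This falls in the class [8, 11): L = 8, F = 28, f = 23, h = 3.
Median ≈ 8 + ((44 − 28) / 23) × 3 = 10.0870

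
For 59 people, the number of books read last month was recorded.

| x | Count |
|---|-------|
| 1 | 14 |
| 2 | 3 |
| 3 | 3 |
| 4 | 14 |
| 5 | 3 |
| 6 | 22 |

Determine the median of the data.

Cumulative frequencies: 14, 17, 20, 34, 37, 59
n = 59, so the median is the value in position (n+1)/2 = 30.
Position 30 falls at value 4.

4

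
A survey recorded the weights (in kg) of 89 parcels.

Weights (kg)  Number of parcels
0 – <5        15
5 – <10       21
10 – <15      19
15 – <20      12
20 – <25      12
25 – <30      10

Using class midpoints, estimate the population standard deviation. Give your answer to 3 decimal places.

8.011

Midpoints: 2.5, 7.5, 12.5, 17.5, 22.5, 27.5
n = 89, Σfm = 1187.5, mean = 13.3427
Σfm² = 21556.25
Σf(m − x̄)² = Σfm² − (Σfm)²/n = 21556.25 − 1187.5²/89 = 5711.7978
Population variance = 5711.7978 / 89 = 64.1775
Standard deviation = √64.1775 = 8.0111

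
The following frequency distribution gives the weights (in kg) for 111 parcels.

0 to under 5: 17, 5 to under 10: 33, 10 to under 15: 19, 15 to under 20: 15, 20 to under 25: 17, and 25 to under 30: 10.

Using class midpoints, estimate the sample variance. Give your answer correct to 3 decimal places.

61.978

Midpoints: 2.5, 7.5, 12.5, 17.5, 22.5, 27.5
n = 111, Σfm = 1447.5, mean = 13.0405
Σfm² = 25693.75
Σf(m − x̄)² = Σfm² − (Σfm)²/n = 25693.75 − 1447.5²/111 = 6817.5676
Sample variance = 6817.5676 / 110 = 61.9779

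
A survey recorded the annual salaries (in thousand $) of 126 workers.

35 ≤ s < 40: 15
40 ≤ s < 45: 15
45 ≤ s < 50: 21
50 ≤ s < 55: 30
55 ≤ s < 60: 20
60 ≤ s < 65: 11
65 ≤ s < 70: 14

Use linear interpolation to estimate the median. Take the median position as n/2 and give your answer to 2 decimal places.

52.00

Cumulative frequencies: 15, 30, 51, 81, 101, 112, 126
n = 126; position = n/2 = 63.
This falls in the class 50 ≤ s < 55: L = 50, F = 51, f = 30, h = 5.
Median ≈ 50 + ((63 − 51) / 30) × 5 = 52.0000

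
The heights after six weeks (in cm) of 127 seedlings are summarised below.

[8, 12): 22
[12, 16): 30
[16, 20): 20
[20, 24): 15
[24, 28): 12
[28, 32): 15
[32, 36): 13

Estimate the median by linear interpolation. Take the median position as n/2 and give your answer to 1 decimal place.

Cumulative frequencies: 22, 52, 72, 87, 99, 114, 127
n = 127; position = n/2 = 63.5.
This falls in the class [16, 20): L = 16, F = 52, f = 20, h = 4.
Median ≈ 16 + ((63.5 − 52) / 20) × 4 = 18.3000

18.3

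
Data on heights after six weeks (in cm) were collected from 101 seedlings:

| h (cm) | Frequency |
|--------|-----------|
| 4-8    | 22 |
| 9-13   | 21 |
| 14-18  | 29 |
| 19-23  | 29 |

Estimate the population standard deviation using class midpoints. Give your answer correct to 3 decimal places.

Midpoints: 6, 11, 16, 21
n = 101, Σfm = 1436, mean = 14.2178
Σfm² = 23546
Σf(m − x̄)² = Σfm² − (Σfm)²/n = 23546 − 1436²/101 = 3129.2079
Population variance = 3129.2079 / 101 = 30.9823
Standard deviation = √30.9823 = 5.5662

5.566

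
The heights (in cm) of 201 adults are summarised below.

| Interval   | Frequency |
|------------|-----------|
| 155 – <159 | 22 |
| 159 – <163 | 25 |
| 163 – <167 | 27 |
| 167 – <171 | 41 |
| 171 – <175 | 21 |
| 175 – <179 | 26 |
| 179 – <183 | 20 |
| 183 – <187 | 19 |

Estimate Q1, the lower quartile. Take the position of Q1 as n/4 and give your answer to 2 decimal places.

163.48

Cumulative frequencies: 22, 47, 74, 115, 136, 162, 182, 201
n = 201; position = n/4 = 50.25.
This falls in the class 163 – <167: L = 163, F = 47, f = 27, h = 4.
Lower quartile ≈ 163 + ((50.25 − 47) / 27) × 4 = 163.4815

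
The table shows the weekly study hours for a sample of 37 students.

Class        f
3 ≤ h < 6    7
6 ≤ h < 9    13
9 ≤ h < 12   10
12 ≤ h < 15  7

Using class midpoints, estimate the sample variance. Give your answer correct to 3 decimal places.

Midpoints: 4.5, 7.5, 10.5, 13.5
n = 37, Σfm = 328.5, mean = 8.8784
Σfm² = 3251.25
Σf(m − x̄)² = Σfm² − (Σfm)²/n = 3251.25 − 328.5²/37 = 334.7027
Sample variance = 334.7027 / 36 = 9.2973

9.297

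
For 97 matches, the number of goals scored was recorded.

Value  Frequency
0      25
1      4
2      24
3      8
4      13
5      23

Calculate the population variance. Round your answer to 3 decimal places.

Values: 0, 1, 2, 3, 4, 5
n = 97, Σfx = 243, mean = 2.5052
Σfx² = 955
Σf(x − x̄)² = Σfx² − (Σfx)²/n = 955 − 243²/97 = 346.2474
Population variance = 346.2474 / 97 = 3.5696

3.570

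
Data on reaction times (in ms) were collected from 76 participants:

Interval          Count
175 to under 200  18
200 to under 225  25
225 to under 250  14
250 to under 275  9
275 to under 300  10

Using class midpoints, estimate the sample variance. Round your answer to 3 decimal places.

1104.386

Midpoints: 187.5, 212.5, 237.5, 262.5, 287.5
n = 76, Σfm = 17250, mean = 226.9737
Σfm² = 3998125
Σf(m − x̄)² = Σfm² − (Σfm)²/n = 3998125 − 17250²/76 = 82828.9474
Sample variance = 82828.9474 / 75 = 1104.3860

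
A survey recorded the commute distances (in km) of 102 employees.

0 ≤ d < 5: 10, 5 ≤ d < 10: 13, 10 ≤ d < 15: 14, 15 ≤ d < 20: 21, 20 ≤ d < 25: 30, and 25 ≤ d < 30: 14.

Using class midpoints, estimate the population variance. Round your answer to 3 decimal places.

58.968

Midpoints: 2.5, 7.5, 12.5, 17.5, 22.5, 27.5
n = 102, Σfm = 1725, mean = 16.9118
Σfm² = 35187.5
Σf(m − x̄)² = Σfm² − (Σfm)²/n = 35187.5 − 1725²/102 = 6014.7059
Population variance = 6014.7059 / 102 = 58.9677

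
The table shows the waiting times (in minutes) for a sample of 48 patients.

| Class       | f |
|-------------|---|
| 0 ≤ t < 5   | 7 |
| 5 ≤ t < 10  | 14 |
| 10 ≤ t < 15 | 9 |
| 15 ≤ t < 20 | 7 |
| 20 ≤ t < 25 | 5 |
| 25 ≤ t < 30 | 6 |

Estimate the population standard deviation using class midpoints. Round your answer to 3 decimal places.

Midpoints: 2.5, 7.5, 12.5, 17.5, 22.5, 27.5
n = 48, Σfm = 635, mean = 13.2292
Σfm² = 11450
Σf(m − x̄)² = Σfm² − (Σfm)²/n = 11450 − 635²/48 = 3049.4792
Population variance = 3049.4792 / 48 = 63.5308
Standard deviation = √63.5308 = 7.9706

7.971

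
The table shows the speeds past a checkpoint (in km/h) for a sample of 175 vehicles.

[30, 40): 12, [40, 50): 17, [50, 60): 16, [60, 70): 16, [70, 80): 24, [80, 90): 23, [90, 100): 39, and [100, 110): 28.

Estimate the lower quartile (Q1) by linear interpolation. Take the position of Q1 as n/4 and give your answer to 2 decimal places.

Cumulative frequencies: 12, 29, 45, 61, 85, 108, 147, 175
n = 175; position = n/4 = 43.75.
This falls in the class [50, 60): L = 50, F = 29, f = 16, h = 10.
Lower quartile ≈ 50 + ((43.75 − 29) / 16) × 10 = 59.2188

59.22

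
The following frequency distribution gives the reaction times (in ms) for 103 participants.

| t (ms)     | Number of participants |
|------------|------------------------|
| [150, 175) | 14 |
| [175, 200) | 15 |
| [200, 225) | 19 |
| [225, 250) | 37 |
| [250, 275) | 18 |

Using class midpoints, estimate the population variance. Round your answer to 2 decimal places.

Midpoints: 162.5, 187.5, 212.5, 237.5, 262.5
n = 103, Σfm = 22637.5, mean = 219.7816
Σfm² = 5082343.75
Σf(m − x̄)² = Σfm² − (Σfm)²/n = 5082343.75 − 22637.5²/103 = 107038.8350
Population variance = 107038.8350 / 103 = 1039.2120

1039.21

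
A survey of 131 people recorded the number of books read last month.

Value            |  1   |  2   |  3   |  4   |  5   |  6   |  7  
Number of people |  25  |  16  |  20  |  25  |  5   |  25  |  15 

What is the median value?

4

Cumulative frequencies: 25, 41, 61, 86, 91, 116, 131
n = 131, so the median is the value in position (n+1)/2 = 66.
Position 66 falls at value 4.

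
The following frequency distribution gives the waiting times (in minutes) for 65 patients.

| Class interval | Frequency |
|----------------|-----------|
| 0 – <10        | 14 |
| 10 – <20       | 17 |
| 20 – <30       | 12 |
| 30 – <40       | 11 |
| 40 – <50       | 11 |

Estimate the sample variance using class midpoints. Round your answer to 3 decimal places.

Midpoints: 5, 15, 25, 35, 45
n = 65, Σfm = 1505, mean = 23.1538
Σfm² = 47425
Σf(m − x̄)² = Σfm² − (Σfm)²/n = 47425 − 1505²/65 = 12578.4615
Sample variance = 12578.4615 / 64 = 196.5385

196.538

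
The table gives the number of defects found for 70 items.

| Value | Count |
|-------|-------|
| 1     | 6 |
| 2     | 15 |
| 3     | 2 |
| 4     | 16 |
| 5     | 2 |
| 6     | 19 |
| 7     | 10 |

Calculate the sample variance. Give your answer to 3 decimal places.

Values: 1, 2, 3, 4, 5, 6, 7
n = 70, Σfx = 300, mean = 4.2857
Σfx² = 1564
Σf(x − x̄)² = Σfx² − (Σfx)²/n = 1564 − 300²/70 = 278.2857
Sample variance = 278.2857 / 69 = 4.0331

4.033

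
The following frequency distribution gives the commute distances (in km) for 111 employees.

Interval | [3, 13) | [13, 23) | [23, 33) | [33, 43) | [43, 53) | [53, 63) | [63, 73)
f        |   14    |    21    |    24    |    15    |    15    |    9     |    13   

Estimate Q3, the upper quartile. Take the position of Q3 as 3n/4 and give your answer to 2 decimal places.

49.17

Cumulative frequencies: 14, 35, 59, 74, 89, 98, 111
n = 111; position = 3n/4 = 83.25.
This falls in the class [43, 53): L = 43, F = 74, f = 15, h = 10.
Upper quartile ≈ 43 + ((83.25 − 74) / 15) × 10 = 49.1667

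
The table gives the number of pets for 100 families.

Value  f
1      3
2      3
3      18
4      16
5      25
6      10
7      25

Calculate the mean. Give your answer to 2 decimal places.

4.87

Values: 1, 2, 3, 4, 5, 6, 7
Σfx = 3×1 + 3×2 + 18×3 + 16×4 + 25×5 + 10×6 + 25×7 = 487
n = Σf = 100
Mean = 487 / 100 = 4.8700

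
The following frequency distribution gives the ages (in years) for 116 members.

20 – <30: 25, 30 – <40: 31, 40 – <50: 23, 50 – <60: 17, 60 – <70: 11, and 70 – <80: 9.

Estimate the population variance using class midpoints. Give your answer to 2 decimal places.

Midpoints: 25, 35, 45, 55, 65, 75
n = 116, Σfm = 5070, mean = 43.7069
Σfm² = 248700
Σf(m − x̄)² = Σfm² − (Σfm)²/n = 248700 − 5070²/116 = 27106.0345
Population variance = 27106.0345 / 116 = 233.6727

233.67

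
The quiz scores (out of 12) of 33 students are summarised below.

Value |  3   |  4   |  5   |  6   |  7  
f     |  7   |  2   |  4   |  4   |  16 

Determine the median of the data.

Cumulative frequencies: 7, 9, 13, 17, 33
n = 33, so the median is the value in position (n+1)/2 = 17.
Position 17 falls at value 6.

6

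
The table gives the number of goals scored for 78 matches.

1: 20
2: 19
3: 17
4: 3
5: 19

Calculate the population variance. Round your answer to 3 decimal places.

Values: 1, 2, 3, 4, 5
n = 78, Σfx = 216, mean = 2.7692
Σfx² = 772
Σf(x − x̄)² = Σfx² − (Σfx)²/n = 772 − 216²/78 = 173.8462
Population variance = 173.8462 / 78 = 2.2288

2.229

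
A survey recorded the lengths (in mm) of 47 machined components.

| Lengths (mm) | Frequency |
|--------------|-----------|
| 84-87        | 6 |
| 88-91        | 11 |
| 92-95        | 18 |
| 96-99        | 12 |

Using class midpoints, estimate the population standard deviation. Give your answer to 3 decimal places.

3.889

Midpoints: 85.5, 89.5, 93.5, 97.5
n = 47, Σfm = 4350.5, mean = 92.5638
Σfm² = 403409.75
Σf(m − x̄)² = Σfm² − (Σfm)²/n = 403409.75 − 4350.5²/47 = 710.8085
Population variance = 710.8085 / 47 = 15.1236
Standard deviation = √15.1236 = 3.8889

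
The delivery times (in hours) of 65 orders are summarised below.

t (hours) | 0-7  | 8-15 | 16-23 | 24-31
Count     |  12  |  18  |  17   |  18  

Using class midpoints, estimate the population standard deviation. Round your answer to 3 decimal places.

8.601

Midpoints: 3.5, 11.5, 19.5, 27.5
n = 65, Σfm = 1075.5, mean = 16.5462
Σfm² = 22604.25
Σf(m − x̄)² = Σfm² − (Σfm)²/n = 22604.25 − 1075.5²/65 = 4808.8615
Population variance = 4808.8615 / 65 = 73.9825
Standard deviation = √73.9825 = 8.6013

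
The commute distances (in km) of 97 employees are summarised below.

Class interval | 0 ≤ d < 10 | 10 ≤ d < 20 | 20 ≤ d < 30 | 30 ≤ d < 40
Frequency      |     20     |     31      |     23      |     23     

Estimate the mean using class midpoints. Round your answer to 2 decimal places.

20.05

Midpoints: 5, 15, 25, 35
Σfm = 20×5 + 31×15 + 23×25 + 23×35 = 1945
n = Σf = 97
Mean = 1945 / 97 = 20.0515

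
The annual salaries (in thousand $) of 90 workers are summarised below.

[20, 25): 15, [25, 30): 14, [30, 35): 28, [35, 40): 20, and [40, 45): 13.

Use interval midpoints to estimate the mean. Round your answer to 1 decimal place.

32.6

Midpoints: 22.5, 27.5, 32.5, 37.5, 42.5
Σfm = 15×22.5 + 14×27.5 + 28×32.5 + 20×37.5 + 13×42.5 = 2935
n = Σf = 90
Mean = 2935 / 90 = 32.6111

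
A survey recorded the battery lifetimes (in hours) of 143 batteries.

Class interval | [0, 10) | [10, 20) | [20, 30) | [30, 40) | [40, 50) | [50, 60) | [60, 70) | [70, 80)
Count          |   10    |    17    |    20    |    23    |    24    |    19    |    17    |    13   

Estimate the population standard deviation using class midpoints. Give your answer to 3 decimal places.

20.366

Midpoints: 5, 15, 25, 35, 45, 55, 65, 75
n = 143, Σfm = 5815, mean = 40.6643
Σfm² = 295775
Σf(m − x̄)² = Σfm² − (Σfm)²/n = 295775 − 5815²/143 = 59311.8881
Population variance = 59311.8881 / 143 = 414.7684
Standard deviation = √414.7684 = 20.3659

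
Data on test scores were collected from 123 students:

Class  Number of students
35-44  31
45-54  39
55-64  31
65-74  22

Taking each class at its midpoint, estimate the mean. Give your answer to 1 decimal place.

53.1

Midpoints: 39.5, 49.5, 59.5, 69.5
Σfm = 31×39.5 + 39×49.5 + 31×59.5 + 22×69.5 = 6528.5
n = Σf = 123
Mean = 6528.5 / 123 = 53.0772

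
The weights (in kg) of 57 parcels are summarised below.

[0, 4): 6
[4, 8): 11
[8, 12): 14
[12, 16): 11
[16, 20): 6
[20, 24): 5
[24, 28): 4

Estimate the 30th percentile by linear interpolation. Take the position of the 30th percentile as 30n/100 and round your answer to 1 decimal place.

8.0

Cumulative frequencies: 6, 17, 31, 42, 48, 53, 57
n = 57; position = 30n/100 = 17.1.
This falls in the class [8, 12): L = 8, F = 17, f = 14, h = 4.
30th percentile ≈ 8 + ((17.1 − 17) / 14) × 4 = 8.0286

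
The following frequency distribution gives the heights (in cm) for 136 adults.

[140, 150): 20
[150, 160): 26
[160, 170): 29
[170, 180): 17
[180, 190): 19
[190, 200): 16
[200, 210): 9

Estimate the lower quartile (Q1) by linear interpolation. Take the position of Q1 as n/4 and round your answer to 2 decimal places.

Cumulative frequencies: 20, 46, 75, 92, 111, 127, 136
n = 136; position = n/4 = 34.
This falls in the class [150, 160): L = 150, F = 20, f = 26, h = 10.
Lower quartile ≈ 150 + ((34 − 20) / 26) × 10 = 155.3846

155.38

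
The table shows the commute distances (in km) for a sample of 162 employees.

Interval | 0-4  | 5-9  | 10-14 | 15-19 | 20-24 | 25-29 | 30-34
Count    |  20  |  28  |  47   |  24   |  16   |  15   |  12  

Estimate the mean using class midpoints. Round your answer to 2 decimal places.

14.50

Midpoints: 2, 7, 12, 17, 22, 27, 32
Σfm = 20×2 + 28×7 + 47×12 + 24×17 + 16×22 + 15×27 + 12×32 = 2349
n = Σf = 162
Mean = 2349 / 162 = 14.5000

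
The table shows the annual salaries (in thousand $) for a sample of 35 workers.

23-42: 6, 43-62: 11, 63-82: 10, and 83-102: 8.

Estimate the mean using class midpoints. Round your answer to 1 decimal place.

Midpoints: 32.5, 52.5, 72.5, 92.5
Σfm = 6×32.5 + 11×52.5 + 10×72.5 + 8×92.5 = 2237.5
n = Σf = 35
Mean = 2237.5 / 35 = 63.9286

63.9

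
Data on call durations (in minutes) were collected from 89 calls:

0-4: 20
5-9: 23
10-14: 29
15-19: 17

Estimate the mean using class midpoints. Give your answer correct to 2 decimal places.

Midpoints: 2, 7, 12, 17
Σfm = 20×2 + 23×7 + 29×12 + 17×17 = 838
n = Σf = 89
Mean = 838 / 89 = 9.4157

9.42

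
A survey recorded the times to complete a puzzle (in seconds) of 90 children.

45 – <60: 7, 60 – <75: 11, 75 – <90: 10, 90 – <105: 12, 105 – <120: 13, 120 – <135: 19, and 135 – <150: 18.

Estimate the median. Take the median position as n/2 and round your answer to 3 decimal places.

Cumulative frequencies: 7, 18, 28, 40, 53, 72, 90
n = 90; position = n/2 = 45.
This falls in the class 105 – <120: L = 105, F = 40, f = 13, h = 15.
Median ≈ 105 + ((45 − 40) / 13) × 15 = 110.7692

110.769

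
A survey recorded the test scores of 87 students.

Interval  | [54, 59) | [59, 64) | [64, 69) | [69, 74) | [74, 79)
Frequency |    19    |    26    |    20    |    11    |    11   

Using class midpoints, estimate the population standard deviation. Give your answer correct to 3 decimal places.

Midpoints: 56.5, 61.5, 66.5, 71.5, 76.5
n = 87, Σfm = 5630.5, mean = 64.7184
Σfm² = 368045.75
Σf(m − x̄)² = Σfm² − (Σfm)²/n = 368045.75 − 5630.5²/87 = 3648.8506
Population variance = 3648.8506 / 87 = 41.9408
Standard deviation = √41.9408 = 6.4762

6.476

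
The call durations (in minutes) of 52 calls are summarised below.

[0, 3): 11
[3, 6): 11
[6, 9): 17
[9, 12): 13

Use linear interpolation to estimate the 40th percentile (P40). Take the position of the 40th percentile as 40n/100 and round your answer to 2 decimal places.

5.67

Cumulative frequencies: 11, 22, 39, 52
n = 52; position = 40n/100 = 20.8.
This falls in the class [3, 6): L = 3, F = 11, f = 11, h = 3.
40th percentile ≈ 3 + ((20.8 − 11) / 11) × 3 = 5.6727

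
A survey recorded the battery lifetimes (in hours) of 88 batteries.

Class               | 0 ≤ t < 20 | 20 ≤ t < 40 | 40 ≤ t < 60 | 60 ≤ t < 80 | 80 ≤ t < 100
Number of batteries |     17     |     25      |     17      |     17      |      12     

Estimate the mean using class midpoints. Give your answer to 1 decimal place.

Midpoints: 10, 30, 50, 70, 90
Σfm = 17×10 + 25×30 + 17×50 + 17×70 + 12×90 = 4040
n = Σf = 88
Mean = 4040 / 88 = 45.9091

45.9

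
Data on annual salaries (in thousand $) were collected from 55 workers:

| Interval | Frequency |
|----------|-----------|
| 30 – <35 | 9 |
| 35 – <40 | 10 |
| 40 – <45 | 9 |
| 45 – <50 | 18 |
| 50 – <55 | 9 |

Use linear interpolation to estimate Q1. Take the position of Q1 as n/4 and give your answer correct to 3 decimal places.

Cumulative frequencies: 9, 19, 28, 46, 55
n = 55; position = n/4 = 13.75.
This falls in the class 35 – <40: L = 35, F = 9, f = 10, h = 5.
Lower quartile ≈ 35 + ((13.75 − 9) / 10) × 5 = 37.3750

37.375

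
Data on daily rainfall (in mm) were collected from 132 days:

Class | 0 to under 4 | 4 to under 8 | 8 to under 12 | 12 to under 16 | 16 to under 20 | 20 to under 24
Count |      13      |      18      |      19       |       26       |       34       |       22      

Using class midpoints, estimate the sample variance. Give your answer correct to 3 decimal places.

40.068

Midpoints: 2, 6, 10, 14, 18, 22
n = 132, Σfm = 1784, mean = 13.5152
Σfm² = 29360
Σf(m − x̄)² = Σfm² − (Σfm)²/n = 29360 − 1784²/132 = 5248.9697
Sample variance = 5248.9697 / 131 = 40.0685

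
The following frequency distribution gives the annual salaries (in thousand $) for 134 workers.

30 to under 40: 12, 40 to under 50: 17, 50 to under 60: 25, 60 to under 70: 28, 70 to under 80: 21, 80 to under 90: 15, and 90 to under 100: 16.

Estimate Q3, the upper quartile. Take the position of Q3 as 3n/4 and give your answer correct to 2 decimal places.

Cumulative frequencies: 12, 29, 54, 82, 103, 118, 134
n = 134; position = 3n/4 = 100.5.
This falls in the class 70 to under 80: L = 70, F = 82, f = 21, h = 10.
Upper quartile ≈ 70 + ((100.5 − 82) / 21) × 10 = 78.8095

78.81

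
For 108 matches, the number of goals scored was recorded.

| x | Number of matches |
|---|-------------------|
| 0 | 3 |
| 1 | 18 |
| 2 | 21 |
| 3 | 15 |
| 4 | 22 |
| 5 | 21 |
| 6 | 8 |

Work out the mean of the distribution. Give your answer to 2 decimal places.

Values: 0, 1, 2, 3, 4, 5, 6
Σfx = 3×0 + 18×1 + 21×2 + 15×3 + 22×4 + 21×5 + 8×6 = 346
n = Σf = 108
Mean = 346 / 108 = 3.2037

3.20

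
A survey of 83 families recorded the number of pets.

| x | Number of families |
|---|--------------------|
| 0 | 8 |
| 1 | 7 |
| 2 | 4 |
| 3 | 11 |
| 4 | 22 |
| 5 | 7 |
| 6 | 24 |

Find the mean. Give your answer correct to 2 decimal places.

3.80

Values: 0, 1, 2, 3, 4, 5, 6
Σfx = 8×0 + 7×1 + 4×2 + 11×3 + 22×4 + 7×5 + 24×6 = 315
n = Σf = 83
Mean = 315 / 83 = 3.7952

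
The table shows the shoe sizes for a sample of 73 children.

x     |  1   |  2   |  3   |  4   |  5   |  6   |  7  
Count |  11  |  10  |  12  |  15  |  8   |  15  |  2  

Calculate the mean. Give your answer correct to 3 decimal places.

Values: 1, 2, 3, 4, 5, 6, 7
Σfx = 11×1 + 10×2 + 12×3 + 15×4 + 8×5 + 15×6 + 2×7 = 271
n = Σf = 73
Mean = 271 / 73 = 3.7123

3.712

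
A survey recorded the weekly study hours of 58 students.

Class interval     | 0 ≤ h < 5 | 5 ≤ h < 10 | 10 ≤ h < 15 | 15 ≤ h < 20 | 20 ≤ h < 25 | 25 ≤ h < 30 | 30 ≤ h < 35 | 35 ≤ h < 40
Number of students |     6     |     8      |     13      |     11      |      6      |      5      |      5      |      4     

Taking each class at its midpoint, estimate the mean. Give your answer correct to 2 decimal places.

Midpoints: 2.5, 7.5, 12.5, 17.5, 22.5, 27.5, 32.5, 37.5
Σfm = 6×2.5 + 8×7.5 + 13×12.5 + 11×17.5 + 6×22.5 + 5×27.5 + 5×32.5 + 4×37.5 = 1015
n = Σf = 58
Mean = 1015 / 58 = 17.5000

17.50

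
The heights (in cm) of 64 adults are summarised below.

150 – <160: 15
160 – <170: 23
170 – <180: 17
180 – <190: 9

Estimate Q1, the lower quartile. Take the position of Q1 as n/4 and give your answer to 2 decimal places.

160.43

Cumulative frequencies: 15, 38, 55, 64
n = 64; position = n/4 = 16.
This falls in the class 160 – <170: L = 160, F = 15, f = 23, h = 10.
Lower quartile ≈ 160 + ((16 − 15) / 23) × 10 = 160.4348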